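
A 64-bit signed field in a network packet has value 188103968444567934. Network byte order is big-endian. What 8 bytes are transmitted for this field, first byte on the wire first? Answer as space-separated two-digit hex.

02 9C 47 90 0B FA D1 7E

188103968444567934 in hexadecimal, padded to 64 bits, is 0x029C47900BFAD17E.
Split into bytes (most-significant first): 02 9C 47 90 0B FA D1 7E.
Big-endian: lowest address holds the most-significant byte.
So the memory order matches the most-significant-first order: 02 9C 47 90 0B FA D1 7E.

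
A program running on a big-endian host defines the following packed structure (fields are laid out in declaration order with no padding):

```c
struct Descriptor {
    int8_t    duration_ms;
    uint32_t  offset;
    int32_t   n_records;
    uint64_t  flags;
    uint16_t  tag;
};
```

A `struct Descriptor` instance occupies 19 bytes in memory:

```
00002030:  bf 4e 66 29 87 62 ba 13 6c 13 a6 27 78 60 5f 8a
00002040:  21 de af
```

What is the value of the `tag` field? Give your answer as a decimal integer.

`tag` follows `duration_ms` (1 B), `offset` (4 B), `n_records` (4 B), `flags` (8 B), so it starts at offset 1 + 4 + 4 + 8 = 17 and occupies 2 bytes.
Bytes at offsets 17..18: DE AF.
In big-endian order the high byte comes first in memory.
The bytes are already most-significant first: 0xDEAF.
0xDEAF = 57007.

57007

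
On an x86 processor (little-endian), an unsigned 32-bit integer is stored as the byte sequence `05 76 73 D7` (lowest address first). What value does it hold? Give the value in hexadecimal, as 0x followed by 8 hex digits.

0xD7737605

Little-endian: lowest address holds the least-significant byte.
Reassemble most-significant byte first: D7 73 76 05 → 0xD7737605.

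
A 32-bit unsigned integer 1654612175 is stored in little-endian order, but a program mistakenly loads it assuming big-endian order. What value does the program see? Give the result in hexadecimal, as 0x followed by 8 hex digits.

1654612175 in 32-bit hexadecimal is 0x629F60CF.
Stored little-endian, the bytes at ascending addresses are CF 60 9F 62.
Read back as big-endian, the last byte is least significant, giving 0xCF609F62.

0xCF609F62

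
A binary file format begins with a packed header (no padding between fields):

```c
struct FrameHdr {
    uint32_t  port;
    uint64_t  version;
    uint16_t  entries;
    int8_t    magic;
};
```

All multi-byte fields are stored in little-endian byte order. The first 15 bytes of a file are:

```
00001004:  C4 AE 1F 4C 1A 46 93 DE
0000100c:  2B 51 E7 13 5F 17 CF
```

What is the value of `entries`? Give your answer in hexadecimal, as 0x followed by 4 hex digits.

`entries` follows `port` (4 B), `version` (8 B), so it starts at offset 4 + 8 = 12 and occupies 2 bytes.
Bytes at offsets 12..13: 5F 17.
Little-endian stores the least-significant byte at the lowest address.
Reassemble most-significant byte first: 17 5F → 0x175F.

0x175F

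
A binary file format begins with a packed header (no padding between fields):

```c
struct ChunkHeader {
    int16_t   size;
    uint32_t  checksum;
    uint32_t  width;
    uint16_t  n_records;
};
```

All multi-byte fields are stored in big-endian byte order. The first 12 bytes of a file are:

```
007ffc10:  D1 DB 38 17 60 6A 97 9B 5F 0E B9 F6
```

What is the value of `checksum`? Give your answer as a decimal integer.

941056106

`checksum` follows `size` (2 bytes), so it starts at byte offset 2 and occupies 4 bytes.
Bytes at offsets 2..5: 38 17 60 6A.
In big-endian order the high byte comes first in memory.
The bytes are already most-significant first: 0x3817606A.
0x3817606A = 941056106.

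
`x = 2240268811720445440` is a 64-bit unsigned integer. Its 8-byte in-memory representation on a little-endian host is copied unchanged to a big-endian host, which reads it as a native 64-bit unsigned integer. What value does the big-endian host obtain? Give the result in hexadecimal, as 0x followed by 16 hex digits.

2240268811720445440 in 64-bit hexadecimal is 0x1F17089D63FBCE00.
Stored little-endian, the bytes at ascending addresses are 00 CE FB 63 9D 08 17 1F.
Read back as big-endian, the last byte is least significant, giving 0x00CEFB639D08171F.

0x00CEFB639D08171F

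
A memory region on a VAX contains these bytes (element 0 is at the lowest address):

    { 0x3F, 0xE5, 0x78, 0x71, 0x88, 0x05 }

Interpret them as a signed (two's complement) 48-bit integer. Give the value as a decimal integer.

In little-endian order the low byte comes first in memory.
Reassemble most-significant byte first: 05 88 71 78 E5 3F → 0x05887178E53F.
0x05887178E53F = 6083577439551.

6083577439551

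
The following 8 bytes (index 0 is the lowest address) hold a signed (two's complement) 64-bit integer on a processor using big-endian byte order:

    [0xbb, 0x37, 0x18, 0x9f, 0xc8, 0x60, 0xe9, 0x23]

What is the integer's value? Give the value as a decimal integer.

Big-endian: lowest address holds the most-significant byte.
The bytes are already most-significant first: 0xBB37189FC860E923.
Top bit is set, so as a signed 64-bit value this is 0xBB37189FC860E923 − 2^64 = -4956465790357280477.

-4956465790357280477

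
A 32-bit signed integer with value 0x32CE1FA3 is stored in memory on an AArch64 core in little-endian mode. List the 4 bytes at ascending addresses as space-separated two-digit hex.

A3 1F CE 32

Split into bytes (most-significant first): 32 CE 1F A3.
In little-endian order the low byte comes first in memory.
So at ascending addresses the bytes are A3 1F CE 32.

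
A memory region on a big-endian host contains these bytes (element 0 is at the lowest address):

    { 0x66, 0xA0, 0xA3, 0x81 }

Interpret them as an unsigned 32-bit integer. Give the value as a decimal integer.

Big-endian stores the most-significant byte at the lowest address.
The bytes are already most-significant first: 0x66A0A381.
0x66A0A381 = 1721803649.

1721803649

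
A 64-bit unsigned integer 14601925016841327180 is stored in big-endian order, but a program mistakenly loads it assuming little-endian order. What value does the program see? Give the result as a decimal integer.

5517673985169794250

14601925016841327180 in 64-bit hexadecimal is 0xCAA4757041B7924C.
Stored big-endian, the bytes at ascending addresses are CA A4 75 70 41 B7 92 4C.
Read back as little-endian, the first byte is least significant, giving 0x4C92B7417075A4CA.
0x4C92B7417075A4CA = 5517673985169794250.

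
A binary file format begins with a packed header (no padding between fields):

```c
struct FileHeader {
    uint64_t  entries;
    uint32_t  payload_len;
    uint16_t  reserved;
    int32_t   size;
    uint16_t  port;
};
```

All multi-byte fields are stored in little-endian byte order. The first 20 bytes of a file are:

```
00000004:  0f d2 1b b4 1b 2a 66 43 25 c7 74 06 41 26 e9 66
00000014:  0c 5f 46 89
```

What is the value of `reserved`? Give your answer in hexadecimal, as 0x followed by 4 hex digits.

`reserved` follows `entries` (8 B), `payload_len` (4 B), so it starts at offset 8 + 4 = 12 and occupies 2 bytes.
Bytes at offsets 12..13: 41 26.
In little-endian order the low byte comes first in memory.
Reassemble most-significant byte first: 26 41 → 0x2641.

0x2641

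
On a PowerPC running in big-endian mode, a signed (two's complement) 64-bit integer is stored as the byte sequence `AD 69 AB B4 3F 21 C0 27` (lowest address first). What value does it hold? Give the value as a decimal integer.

Big-endian stores the most-significant byte at the lowest address.
The bytes are already most-significant first: 0xAD69ABB43F21C027.
Top bit is set, so as a signed 64-bit value this is 0xAD69ABB43F21C027 − 2^64 = -5951036641951760345.

-5951036641951760345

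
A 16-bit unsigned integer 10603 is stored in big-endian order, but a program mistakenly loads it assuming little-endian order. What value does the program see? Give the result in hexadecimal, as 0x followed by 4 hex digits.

10603 in 16-bit hexadecimal is 0x296B.
Stored big-endian, the bytes at ascending addresses are 29 6B.
Read back as little-endian, the first byte is least significant, giving 0x6B29.

0x6B29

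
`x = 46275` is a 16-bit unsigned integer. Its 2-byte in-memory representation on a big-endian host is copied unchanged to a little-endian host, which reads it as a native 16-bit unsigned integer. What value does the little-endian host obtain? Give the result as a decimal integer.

50100

46275 in 16-bit hexadecimal is 0xB4C3.
Stored big-endian, the bytes at ascending addresses are B4 C3.
Read back as little-endian, the first byte is least significant, giving 0xC3B4.
0xC3B4 = 50100.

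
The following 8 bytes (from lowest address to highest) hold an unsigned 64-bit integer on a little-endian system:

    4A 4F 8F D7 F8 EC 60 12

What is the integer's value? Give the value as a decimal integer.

1324318843959463754

In little-endian order the low byte comes first in memory.
Reassemble most-significant byte first: 12 60 EC F8 D7 8F 4F 4A → 0x1260ECF8D78F4F4A.
0x1260ECF8D78F4F4A = 1324318843959463754.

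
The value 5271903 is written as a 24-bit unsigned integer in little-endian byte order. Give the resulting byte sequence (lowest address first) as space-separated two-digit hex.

5271903 in hexadecimal, padded to 24 bits, is 0x50715F.
Split into bytes (most-significant first): 50 71 5F.
In little-endian order the low byte comes first in memory.
So at ascending addresses the bytes are 5F 71 50.

5F 71 50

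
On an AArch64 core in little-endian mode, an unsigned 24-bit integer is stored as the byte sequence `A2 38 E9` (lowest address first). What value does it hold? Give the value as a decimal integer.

15284386

Little-endian stores the least-significant byte at the lowest address.
Reassemble most-significant byte first: E9 38 A2 → 0xE938A2.
0xE938A2 = 15284386.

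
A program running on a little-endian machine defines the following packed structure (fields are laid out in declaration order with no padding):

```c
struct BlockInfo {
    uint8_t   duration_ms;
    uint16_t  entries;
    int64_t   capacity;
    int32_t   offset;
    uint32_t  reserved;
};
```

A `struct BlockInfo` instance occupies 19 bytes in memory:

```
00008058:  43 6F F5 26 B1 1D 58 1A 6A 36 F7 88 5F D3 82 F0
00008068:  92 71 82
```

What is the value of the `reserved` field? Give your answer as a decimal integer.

2188481264

`reserved` follows `duration_ms` (1 B), `entries` (2 B), `capacity` (8 B), `offset` (4 B), so it starts at offset 1 + 2 + 8 + 4 = 15 and occupies 4 bytes.
Bytes at offsets 15..18: F0 92 71 82.
Little-endian: lowest address holds the least-significant byte.
Reassemble most-significant byte first: 82 71 92 F0 → 0x827192F0.
0x827192F0 = 2188481264.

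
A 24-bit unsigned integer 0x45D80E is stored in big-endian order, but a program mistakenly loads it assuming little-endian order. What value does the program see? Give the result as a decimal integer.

Stored big-endian, the bytes at ascending addresses are 45 D8 0E.
Read back as little-endian, the first byte is least significant, giving 0x0ED845.
0x0ED845 = 972869.

972869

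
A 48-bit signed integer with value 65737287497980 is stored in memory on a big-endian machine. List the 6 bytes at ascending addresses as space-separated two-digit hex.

3B C9 A7 AB 78 FC

65737287497980 in hexadecimal, padded to 48 bits, is 0x3BC9A7AB78FC.
Split into bytes (most-significant first): 3B C9 A7 AB 78 FC.
Big-endian: lowest address holds the most-significant byte.
So the memory order matches the most-significant-first order: 3B C9 A7 AB 78 FC.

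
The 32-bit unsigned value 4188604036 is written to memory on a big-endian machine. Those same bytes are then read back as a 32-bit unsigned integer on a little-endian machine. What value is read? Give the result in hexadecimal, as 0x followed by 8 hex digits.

0x8406A9F9

4188604036 in 32-bit hexadecimal is 0xF9A90684.
Stored big-endian, the bytes at ascending addresses are F9 A9 06 84.
Read back as little-endian, the first byte is least significant, giving 0x8406A9F9.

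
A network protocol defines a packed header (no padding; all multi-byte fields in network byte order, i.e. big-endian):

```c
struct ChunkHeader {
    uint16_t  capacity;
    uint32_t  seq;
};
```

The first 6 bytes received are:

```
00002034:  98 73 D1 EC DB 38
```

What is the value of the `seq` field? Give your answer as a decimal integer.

3521960760

`seq` follows `capacity` (2 bytes), so it starts at byte offset 2 and occupies 4 bytes.
Bytes at offsets 2..5: D1 EC DB 38.
In big-endian order the high byte comes first in memory.
The bytes are already most-significant first: 0xD1ECDB38.
0xD1ECDB38 = 3521960760.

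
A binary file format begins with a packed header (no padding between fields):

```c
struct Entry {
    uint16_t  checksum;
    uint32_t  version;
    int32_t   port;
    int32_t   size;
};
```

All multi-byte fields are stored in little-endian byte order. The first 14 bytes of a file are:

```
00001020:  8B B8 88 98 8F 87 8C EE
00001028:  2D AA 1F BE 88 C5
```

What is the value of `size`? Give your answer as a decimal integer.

`size` follows `checksum` (2 B), `version` (4 B), `port` (4 B), so it starts at offset 2 + 4 + 4 = 10 and occupies 4 bytes.
Bytes at offsets 10..13: 1F BE 88 C5.
In little-endian order the low byte comes first in memory.
Reassemble most-significant byte first: C5 88 BE 1F → 0xC588BE1F.
Top bit is set, so as a signed 32-bit value this is 0xC588BE1F − 2^32 = -980894177.

-980894177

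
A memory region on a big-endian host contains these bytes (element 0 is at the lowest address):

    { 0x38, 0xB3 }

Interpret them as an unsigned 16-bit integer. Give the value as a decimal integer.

14515

In big-endian order the high byte comes first in memory.
The bytes are already most-significant first: 0x38B3.
0x38B3 = 14515.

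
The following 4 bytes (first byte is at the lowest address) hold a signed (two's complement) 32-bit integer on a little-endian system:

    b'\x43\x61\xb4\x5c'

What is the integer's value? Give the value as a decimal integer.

In little-endian order the low byte comes first in memory.
Reassemble most-significant byte first: 5C B4 61 43 → 0x5CB46143.
0x5CB46143 = 1555325251.

1555325251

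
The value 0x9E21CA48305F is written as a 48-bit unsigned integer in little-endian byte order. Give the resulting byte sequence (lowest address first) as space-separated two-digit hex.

5F 30 48 CA 21 9E

Split into bytes (most-significant first): 9E 21 CA 48 30 5F.
In little-endian order the low byte comes first in memory.
So at ascending addresses the bytes are 5F 30 48 CA 21 9E.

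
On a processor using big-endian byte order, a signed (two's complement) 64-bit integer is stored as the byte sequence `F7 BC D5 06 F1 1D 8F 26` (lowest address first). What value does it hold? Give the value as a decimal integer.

Big-endian: lowest address holds the most-significant byte.
The bytes are already most-significant first: 0xF7BCD506F11D8F26.
Top bit is set, so as a signed 64-bit value this is 0xF7BCD506F11D8F26 − 2^64 = -595366824927981786.

-595366824927981786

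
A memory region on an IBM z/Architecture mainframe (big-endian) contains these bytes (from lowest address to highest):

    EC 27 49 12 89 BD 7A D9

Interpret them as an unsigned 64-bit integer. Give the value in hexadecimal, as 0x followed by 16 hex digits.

In big-endian order the high byte comes first in memory.
The bytes are already most-significant first: 0xEC27491289BD7AD9.

0xEC27491289BD7AD9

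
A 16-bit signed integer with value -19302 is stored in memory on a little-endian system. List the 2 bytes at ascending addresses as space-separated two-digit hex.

Two's complement of -19302 in 16 bits: 19302 = 0x4B66; invert → 0xB499; add 1 → 0xB49A.
Split into bytes (most-significant first): B4 9A.
Little-endian: lowest address holds the least-significant byte.
So at ascending addresses the bytes are 9A B4.

9A B4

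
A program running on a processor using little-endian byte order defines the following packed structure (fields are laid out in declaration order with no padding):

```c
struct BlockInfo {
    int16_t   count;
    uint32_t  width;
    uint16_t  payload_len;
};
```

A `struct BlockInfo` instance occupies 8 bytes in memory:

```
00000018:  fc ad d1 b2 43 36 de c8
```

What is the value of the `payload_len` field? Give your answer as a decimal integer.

`payload_len` follows `count` (2 B), `width` (4 B), so it starts at offset 2 + 4 = 6 and occupies 2 bytes.
Bytes at offsets 6..7: DE C8.
In little-endian order the low byte comes first in memory.
Reassemble most-significant byte first: C8 DE → 0xC8DE.
0xC8DE = 51422.

51422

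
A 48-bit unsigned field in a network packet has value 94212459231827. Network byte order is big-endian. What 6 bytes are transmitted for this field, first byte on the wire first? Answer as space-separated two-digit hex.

94212459231827 in hexadecimal, padded to 48 bits, is 0x55AF8C2A7A53.
Split into bytes (most-significant first): 55 AF 8C 2A 7A 53.
Big-endian stores the most-significant byte at the lowest address.
So the memory order matches the most-significant-first order: 55 AF 8C 2A 7A 53.

55 AF 8C 2A 7A 53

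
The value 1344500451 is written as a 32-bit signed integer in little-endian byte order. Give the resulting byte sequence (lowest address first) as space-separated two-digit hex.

1344500451 in hexadecimal, padded to 32 bits, is 0x502372E3.
Split into bytes (most-significant first): 50 23 72 E3.
In little-endian order the low byte comes first in memory.
So at ascending addresses the bytes are E3 72 23 50.

E3 72 23 50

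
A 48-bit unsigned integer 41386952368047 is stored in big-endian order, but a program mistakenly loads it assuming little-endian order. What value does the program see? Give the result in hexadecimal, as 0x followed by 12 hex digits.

0xAF1F9826A425

41386952368047 in 48-bit hexadecimal is 0x25A426981FAF.
Stored big-endian, the bytes at ascending addresses are 25 A4 26 98 1F AF.
Read back as little-endian, the first byte is least significant, giving 0xAF1F9826A425.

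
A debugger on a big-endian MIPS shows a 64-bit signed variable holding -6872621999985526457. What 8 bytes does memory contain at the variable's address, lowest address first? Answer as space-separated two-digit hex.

A0 9F 8A B4 27 53 F9 47

Two's complement of -6872621999985526457 in 64 bits: 6872621999985526457 = 0x5F60754BD8AC06B9; invert → 0xA09F8AB42753F946; add 1 → 0xA09F8AB42753F947.
Split into bytes (most-significant first): A0 9F 8A B4 27 53 F9 47.
In big-endian order the high byte comes first in memory.
So the memory order matches the most-significant-first order: A0 9F 8A B4 27 53 F9 47.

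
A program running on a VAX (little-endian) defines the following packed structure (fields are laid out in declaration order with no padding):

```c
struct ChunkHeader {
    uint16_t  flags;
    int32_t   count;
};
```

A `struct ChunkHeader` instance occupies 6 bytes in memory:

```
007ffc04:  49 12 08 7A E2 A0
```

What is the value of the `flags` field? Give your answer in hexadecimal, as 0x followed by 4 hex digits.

0x1249

`flags` is the first field, at byte offset 0, occupying 2 bytes.
Bytes at offsets 0..1: 49 12.
Little-endian stores the least-significant byte at the lowest address.
Reassemble most-significant byte first: 12 49 → 0x1249.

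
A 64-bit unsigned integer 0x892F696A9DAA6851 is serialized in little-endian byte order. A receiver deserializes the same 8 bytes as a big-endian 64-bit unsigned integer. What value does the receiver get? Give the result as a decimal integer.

5866126107721936777

Stored little-endian, the bytes at ascending addresses are 51 68 AA 9D 6A 69 2F 89.
Read back as big-endian, the last byte is least significant, giving 0x5168AA9D6A692F89.
0x5168AA9D6A692F89 = 5866126107721936777.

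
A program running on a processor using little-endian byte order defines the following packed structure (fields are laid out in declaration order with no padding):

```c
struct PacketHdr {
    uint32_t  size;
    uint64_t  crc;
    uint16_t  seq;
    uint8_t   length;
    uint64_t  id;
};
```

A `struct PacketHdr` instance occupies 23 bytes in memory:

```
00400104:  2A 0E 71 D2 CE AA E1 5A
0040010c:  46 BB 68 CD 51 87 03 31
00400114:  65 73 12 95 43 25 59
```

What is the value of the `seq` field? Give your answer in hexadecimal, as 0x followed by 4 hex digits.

`seq` follows `size` (4 B), `crc` (8 B), so it starts at offset 4 + 8 = 12 and occupies 2 bytes.
Bytes at offsets 12..13: 51 87.
Little-endian: lowest address holds the least-significant byte.
Reassemble most-significant byte first: 87 51 → 0x8751.

0x8751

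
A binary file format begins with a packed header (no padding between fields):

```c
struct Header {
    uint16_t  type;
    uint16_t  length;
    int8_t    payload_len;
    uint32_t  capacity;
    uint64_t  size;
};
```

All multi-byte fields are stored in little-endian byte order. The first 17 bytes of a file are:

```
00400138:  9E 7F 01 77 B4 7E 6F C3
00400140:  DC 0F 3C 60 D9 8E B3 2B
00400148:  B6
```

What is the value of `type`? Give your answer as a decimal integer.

`type` is the first field, at byte offset 0, occupying 2 bytes.
Bytes at offsets 0..1: 9E 7F.
Little-endian stores the least-significant byte at the lowest address.
Reassemble most-significant byte first: 7F 9E → 0x7F9E.
0x7F9E = 32670.

32670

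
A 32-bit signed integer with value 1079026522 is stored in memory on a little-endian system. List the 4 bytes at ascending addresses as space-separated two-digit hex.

5A A3 50 40

1079026522 in hexadecimal, padded to 32 bits, is 0x4050A35A.
Split into bytes (most-significant first): 40 50 A3 5A.
Little-endian: lowest address holds the least-significant byte.
So at ascending addresses the bytes are 5A A3 50 40.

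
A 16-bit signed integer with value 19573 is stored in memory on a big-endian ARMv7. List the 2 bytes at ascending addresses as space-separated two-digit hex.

4C 75

19573 in hexadecimal, padded to 16 bits, is 0x4C75.
Split into bytes (most-significant first): 4C 75.
Big-endian stores the most-significant byte at the lowest address.
So the memory order matches the most-significant-first order: 4C 75.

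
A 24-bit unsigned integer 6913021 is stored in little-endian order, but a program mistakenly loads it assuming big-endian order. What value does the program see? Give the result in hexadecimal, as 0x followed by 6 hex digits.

6913021 in 24-bit hexadecimal is 0x697BFD.
Stored little-endian, the bytes at ascending addresses are FD 7B 69.
Read back as big-endian, the last byte is least significant, giving 0xFD7B69.

0xFD7B69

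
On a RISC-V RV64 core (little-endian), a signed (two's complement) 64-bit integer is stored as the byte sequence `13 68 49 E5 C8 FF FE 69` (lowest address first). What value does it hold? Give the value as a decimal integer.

In little-endian order the low byte comes first in memory.
Reassemble most-significant byte first: 69 FE FF C8 E5 49 68 13 → 0x69FEFFC8E5496813.
0x69FEFFC8E5496813 = 7637823256372275219.

7637823256372275219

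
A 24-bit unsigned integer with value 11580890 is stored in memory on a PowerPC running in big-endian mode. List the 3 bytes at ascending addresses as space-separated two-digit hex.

11580890 in hexadecimal, padded to 24 bits, is 0xB0B5DA.
Split into bytes (most-significant first): B0 B5 DA.
Big-endian stores the most-significant byte at the lowest address.
So the memory order matches the most-significant-first order: B0 B5 DA.

B0 B5 DA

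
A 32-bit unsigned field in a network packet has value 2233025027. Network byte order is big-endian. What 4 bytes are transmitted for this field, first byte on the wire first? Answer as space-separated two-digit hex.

2233025027 in hexadecimal, padded to 32 bits, is 0x85194203.
Split into bytes (most-significant first): 85 19 42 03.
Big-endian stores the most-significant byte at the lowest address.
So the memory order matches the most-significant-first order: 85 19 42 03.

85 19 42 03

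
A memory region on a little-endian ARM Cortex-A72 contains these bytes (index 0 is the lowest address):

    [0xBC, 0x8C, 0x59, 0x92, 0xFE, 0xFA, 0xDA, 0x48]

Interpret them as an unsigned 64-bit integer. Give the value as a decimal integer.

Little-endian: lowest address holds the least-significant byte.
Reassemble most-significant byte first: 48 DA FA FE 92 59 8C BC → 0x48DAFAFE92598CBC.
0x48DAFAFE92598CBC = 5249784286937713852.

5249784286937713852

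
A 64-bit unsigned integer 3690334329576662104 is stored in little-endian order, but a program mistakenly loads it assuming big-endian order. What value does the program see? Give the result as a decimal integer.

6387467943150827059

3690334329576662104 in 64-bit hexadecimal is 0x3336B38540D8A458.
Stored little-endian, the bytes at ascending addresses are 58 A4 D8 40 85 B3 36 33.
Read back as big-endian, the last byte is least significant, giving 0x58A4D84085B33633.
0x58A4D84085B33633 = 6387467943150827059.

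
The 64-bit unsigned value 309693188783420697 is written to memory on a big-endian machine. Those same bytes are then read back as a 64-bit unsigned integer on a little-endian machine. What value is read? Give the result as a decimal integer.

309693188783420697 in 64-bit hexadecimal is 0x044C40507ACB3519.
Stored big-endian, the bytes at ascending addresses are 04 4C 40 50 7A CB 35 19.
Read back as little-endian, the first byte is least significant, giving 0x1935CB7A50404C04.
0x1935CB7A50404C04 = 1816581750906702852.

1816581750906702852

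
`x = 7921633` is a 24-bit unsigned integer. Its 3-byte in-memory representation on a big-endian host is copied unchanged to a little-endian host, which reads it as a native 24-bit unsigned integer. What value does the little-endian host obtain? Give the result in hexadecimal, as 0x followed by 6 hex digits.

7921633 in 24-bit hexadecimal is 0x78DFE1.
Stored big-endian, the bytes at ascending addresses are 78 DF E1.
Read back as little-endian, the first byte is least significant, giving 0xE1DF78.

0xE1DF78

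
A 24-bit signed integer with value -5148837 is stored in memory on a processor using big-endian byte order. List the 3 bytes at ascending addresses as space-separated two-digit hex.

B1 6F 5B

Two's complement of -5148837 in 24 bits: 5148837 = 0x4E90A5; invert → 0xB16F5A; add 1 → 0xB16F5B.
Split into bytes (most-significant first): B1 6F 5B.
In big-endian order the high byte comes first in memory.
So the memory order matches the most-significant-first order: B1 6F 5B.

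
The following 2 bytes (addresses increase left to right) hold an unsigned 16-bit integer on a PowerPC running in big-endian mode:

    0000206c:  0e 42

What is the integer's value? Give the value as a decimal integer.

Big-endian: lowest address holds the most-significant byte.
The bytes are already most-significant first: 0x0E42.
0x0E42 = 3650.

3650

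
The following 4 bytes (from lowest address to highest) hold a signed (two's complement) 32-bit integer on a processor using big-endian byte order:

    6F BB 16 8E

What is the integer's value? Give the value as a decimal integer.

1874531982

In big-endian order the high byte comes first in memory.
The bytes are already most-significant first: 0x6FBB168E.
0x6FBB168E = 1874531982.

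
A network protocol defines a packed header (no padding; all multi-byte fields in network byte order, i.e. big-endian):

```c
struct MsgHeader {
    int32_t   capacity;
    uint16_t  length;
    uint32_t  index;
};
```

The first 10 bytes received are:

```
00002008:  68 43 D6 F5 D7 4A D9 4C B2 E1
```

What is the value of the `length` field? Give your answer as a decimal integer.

55114

`length` follows `capacity` (4 bytes), so it starts at byte offset 4 and occupies 2 bytes.
Bytes at offsets 4..5: D7 4A.
Big-endian: lowest address holds the most-significant byte.
The bytes are already most-significant first: 0xD74A.
0xD74A = 55114.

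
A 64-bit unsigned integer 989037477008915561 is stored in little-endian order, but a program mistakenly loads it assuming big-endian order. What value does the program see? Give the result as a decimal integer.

7583123194778007821

989037477008915561 in 64-bit hexadecimal is 0x0DB9C4585EAA3C69.
Stored little-endian, the bytes at ascending addresses are 69 3C AA 5E 58 C4 B9 0D.
Read back as big-endian, the last byte is least significant, giving 0x693CAA5E58C4B90D.
0x693CAA5E58C4B90D = 7583123194778007821.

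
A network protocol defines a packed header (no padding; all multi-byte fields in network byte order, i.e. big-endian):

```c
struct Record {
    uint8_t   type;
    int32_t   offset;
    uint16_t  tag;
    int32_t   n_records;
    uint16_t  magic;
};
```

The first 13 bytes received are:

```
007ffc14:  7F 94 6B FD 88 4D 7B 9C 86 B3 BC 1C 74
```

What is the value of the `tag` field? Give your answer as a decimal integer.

`tag` follows `type` (1 B), `offset` (4 B), so it starts at offset 1 + 4 = 5 and occupies 2 bytes.
Bytes at offsets 5..6: 4D 7B.
In big-endian order the high byte comes first in memory.
The bytes are already most-significant first: 0x4D7B.
0x4D7B = 19835.

19835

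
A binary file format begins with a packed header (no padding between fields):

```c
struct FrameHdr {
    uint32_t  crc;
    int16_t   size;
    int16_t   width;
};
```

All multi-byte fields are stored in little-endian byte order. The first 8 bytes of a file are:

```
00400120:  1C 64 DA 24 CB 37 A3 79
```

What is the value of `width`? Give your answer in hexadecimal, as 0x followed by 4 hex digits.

0x79A3

`width` follows `crc` (4 B), `size` (2 B), so it starts at offset 4 + 2 = 6 and occupies 2 bytes.
Bytes at offsets 6..7: A3 79.
In little-endian order the low byte comes first in memory.
Reassemble most-significant byte first: 79 A3 → 0x79A3.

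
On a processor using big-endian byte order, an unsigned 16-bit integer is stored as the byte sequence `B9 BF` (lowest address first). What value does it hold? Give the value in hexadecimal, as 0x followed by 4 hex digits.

0xB9BF

In big-endian order the high byte comes first in memory.
The bytes are already most-significant first: 0xB9BF.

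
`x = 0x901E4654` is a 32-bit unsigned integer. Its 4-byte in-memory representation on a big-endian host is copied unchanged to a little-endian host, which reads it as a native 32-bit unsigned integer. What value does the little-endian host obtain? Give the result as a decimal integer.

1413881488

Stored big-endian, the bytes at ascending addresses are 90 1E 46 54.
Read back as little-endian, the first byte is least significant, giving 0x54461E90.
0x54461E90 = 1413881488.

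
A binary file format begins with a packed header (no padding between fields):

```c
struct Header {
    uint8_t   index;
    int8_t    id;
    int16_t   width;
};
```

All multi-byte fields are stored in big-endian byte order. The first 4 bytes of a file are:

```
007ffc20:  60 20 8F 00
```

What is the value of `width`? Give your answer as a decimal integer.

`width` follows `index` (1 B), `id` (1 B), so it starts at offset 1 + 1 = 2 and occupies 2 bytes.
Bytes at offsets 2..3: 8F 00.
In big-endian order the high byte comes first in memory.
The bytes are already most-significant first: 0x8F00.
Top bit is set, so as a signed 16-bit value this is 0x8F00 − 2^16 = -28928.

-28928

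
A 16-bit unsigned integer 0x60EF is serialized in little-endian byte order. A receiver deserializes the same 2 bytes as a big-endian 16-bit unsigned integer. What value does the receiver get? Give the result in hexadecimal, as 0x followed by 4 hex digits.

Stored little-endian, the bytes at ascending addresses are EF 60.
Read back as big-endian, the last byte is least significant, giving 0xEF60.

0xEF60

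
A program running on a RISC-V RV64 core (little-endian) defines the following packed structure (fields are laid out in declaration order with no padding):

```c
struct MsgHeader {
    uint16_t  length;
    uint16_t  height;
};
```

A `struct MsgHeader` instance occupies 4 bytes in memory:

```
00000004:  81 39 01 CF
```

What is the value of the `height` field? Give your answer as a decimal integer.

52993

`height` follows `length` (2 bytes), so it starts at byte offset 2 and occupies 2 bytes.
Bytes at offsets 2..3: 01 CF.
Little-endian: lowest address holds the least-significant byte.
Reassemble most-significant byte first: CF 01 → 0xCF01.
0xCF01 = 52993.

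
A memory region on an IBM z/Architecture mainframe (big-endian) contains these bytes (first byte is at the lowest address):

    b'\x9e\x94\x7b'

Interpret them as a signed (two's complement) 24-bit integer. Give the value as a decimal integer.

-6384517

Big-endian stores the most-significant byte at the lowest address.
The bytes are already most-significant first: 0x9E947B.
Top bit is set, so as a signed 24-bit value this is 0x9E947B − 2^24 = -6384517.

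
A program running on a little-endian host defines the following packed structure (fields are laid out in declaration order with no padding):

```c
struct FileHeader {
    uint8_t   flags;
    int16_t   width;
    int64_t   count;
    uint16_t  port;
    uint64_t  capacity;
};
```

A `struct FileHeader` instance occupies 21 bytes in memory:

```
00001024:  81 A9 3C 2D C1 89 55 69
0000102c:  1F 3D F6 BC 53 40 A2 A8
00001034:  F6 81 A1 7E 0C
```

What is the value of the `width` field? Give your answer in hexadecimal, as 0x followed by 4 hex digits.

`width` follows `flags` (1 byte), so it starts at byte offset 1 and occupies 2 bytes.
Bytes at offsets 1..2: A9 3C.
Little-endian stores the least-significant byte at the lowest address.
Reassemble most-significant byte first: 3C A9 → 0x3CA9.

0x3CA9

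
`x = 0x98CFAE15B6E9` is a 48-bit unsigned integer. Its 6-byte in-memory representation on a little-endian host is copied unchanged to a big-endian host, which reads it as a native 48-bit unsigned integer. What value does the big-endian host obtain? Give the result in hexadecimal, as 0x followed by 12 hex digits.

0xE9B615AECF98

Stored little-endian, the bytes at ascending addresses are E9 B6 15 AE CF 98.
Read back as big-endian, the last byte is least significant, giving 0xE9B615AECF98.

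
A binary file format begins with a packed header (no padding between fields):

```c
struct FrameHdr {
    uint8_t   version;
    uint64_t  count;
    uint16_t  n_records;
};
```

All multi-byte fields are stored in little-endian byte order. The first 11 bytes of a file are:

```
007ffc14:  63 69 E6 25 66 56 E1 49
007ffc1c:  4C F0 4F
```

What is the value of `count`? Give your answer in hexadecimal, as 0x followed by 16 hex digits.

0x4C49E1566625E669

`count` follows `version` (1 byte), so it starts at byte offset 1 and occupies 8 bytes.
Bytes at offsets 1..8: 69 E6 25 66 56 E1 49 4C.
Little-endian stores the least-significant byte at the lowest address.
Reassemble most-significant byte first: 4C 49 E1 56 66 25 E6 69 → 0x4C49E1566625E669.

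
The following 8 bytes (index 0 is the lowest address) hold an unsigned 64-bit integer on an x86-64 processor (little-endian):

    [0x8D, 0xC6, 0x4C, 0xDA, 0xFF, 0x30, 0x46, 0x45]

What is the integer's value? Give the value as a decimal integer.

4991731112424031885

Little-endian stores the least-significant byte at the lowest address.
Reassemble most-significant byte first: 45 46 30 FF DA 4C C6 8D → 0x454630FFDA4CC68D.
0x454630FFDA4CC68D = 4991731112424031885.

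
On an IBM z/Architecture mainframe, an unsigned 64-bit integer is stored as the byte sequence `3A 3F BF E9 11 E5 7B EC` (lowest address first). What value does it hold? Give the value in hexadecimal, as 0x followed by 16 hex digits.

Big-endian: lowest address holds the most-significant byte.
The bytes are already most-significant first: 0x3A3FBFE911E57BEC.

0x3A3FBFE911E57BEC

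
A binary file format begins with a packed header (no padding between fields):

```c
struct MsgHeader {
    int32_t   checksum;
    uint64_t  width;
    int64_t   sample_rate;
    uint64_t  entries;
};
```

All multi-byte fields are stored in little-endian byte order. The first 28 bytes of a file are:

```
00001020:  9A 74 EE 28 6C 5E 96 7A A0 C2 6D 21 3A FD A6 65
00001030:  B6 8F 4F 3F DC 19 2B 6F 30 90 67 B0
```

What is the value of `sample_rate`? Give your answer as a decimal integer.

`sample_rate` follows `checksum` (4 B), `width` (8 B), so it starts at offset 4 + 8 = 12 and occupies 8 bytes.
Bytes at offsets 12..19: 3A FD A6 65 B6 8F 4F 3F.
Little-endian stores the least-significant byte at the lowest address.
Reassemble most-significant byte first: 3F 4F 8F B6 65 A6 FD 3A → 0x3F4F8FB665A6FD3A.
0x3F4F8FB665A6FD3A = 4562022961101864250.

4562022961101864250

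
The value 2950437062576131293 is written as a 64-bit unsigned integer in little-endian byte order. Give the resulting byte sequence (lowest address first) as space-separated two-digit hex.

2950437062576131293 in hexadecimal, padded to 64 bits, is 0x28F20EE056FF4CDD.
Split into bytes (most-significant first): 28 F2 0E E0 56 FF 4C DD.
In little-endian order the low byte comes first in memory.
So at ascending addresses the bytes are DD 4C FF 56 E0 0E F2 28.

DD 4C FF 56 E0 0E F2 28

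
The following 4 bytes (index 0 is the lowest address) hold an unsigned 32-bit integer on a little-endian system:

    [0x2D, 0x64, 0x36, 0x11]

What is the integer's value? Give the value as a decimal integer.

In little-endian order the low byte comes first in memory.
Reassemble most-significant byte first: 11 36 64 2D → 0x1136642D.
0x1136642D = 288777261.

288777261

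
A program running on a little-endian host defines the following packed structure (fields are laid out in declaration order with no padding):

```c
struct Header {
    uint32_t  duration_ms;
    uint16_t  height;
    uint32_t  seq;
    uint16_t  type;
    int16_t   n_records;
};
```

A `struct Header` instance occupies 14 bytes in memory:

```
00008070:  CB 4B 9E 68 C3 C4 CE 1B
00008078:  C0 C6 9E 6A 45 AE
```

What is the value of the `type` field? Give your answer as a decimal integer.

`type` follows `duration_ms` (4 B), `height` (2 B), `seq` (4 B), so it starts at offset 4 + 2 + 4 = 10 and occupies 2 bytes.
Bytes at offsets 10..11: 9E 6A.
In little-endian order the low byte comes first in memory.
Reassemble most-significant byte first: 6A 9E → 0x6A9E.
0x6A9E = 27294.

27294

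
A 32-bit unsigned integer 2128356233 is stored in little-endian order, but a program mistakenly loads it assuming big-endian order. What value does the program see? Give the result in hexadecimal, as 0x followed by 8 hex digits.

2128356233 in 32-bit hexadecimal is 0x7EDC2389.
Stored little-endian, the bytes at ascending addresses are 89 23 DC 7E.
Read back as big-endian, the last byte is least significant, giving 0x8923DC7E.

0x8923DC7E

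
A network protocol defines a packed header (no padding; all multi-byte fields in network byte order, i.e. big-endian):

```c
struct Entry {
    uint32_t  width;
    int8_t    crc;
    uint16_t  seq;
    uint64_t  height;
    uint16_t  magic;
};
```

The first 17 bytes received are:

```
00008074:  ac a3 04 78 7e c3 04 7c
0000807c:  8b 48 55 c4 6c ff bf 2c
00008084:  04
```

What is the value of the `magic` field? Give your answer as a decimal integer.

`magic` follows `width` (4 B), `crc` (1 B), `seq` (2 B), `height` (8 B), so it starts at offset 4 + 1 + 2 + 8 = 15 and occupies 2 bytes.
Bytes at offsets 15..16: 2C 04.
Big-endian stores the most-significant byte at the lowest address.
The bytes are already most-significant first: 0x2C04.
0x2C04 = 11268.

11268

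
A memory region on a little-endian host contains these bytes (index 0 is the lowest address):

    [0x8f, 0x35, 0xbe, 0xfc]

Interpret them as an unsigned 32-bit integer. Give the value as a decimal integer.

4240323983

Little-endian stores the least-significant byte at the lowest address.
Reassemble most-significant byte first: FC BE 35 8F → 0xFCBE358F.
0xFCBE358F = 4240323983.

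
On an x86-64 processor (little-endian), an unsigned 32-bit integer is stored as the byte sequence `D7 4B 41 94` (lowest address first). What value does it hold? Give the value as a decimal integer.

2487307223

Little-endian stores the least-significant byte at the lowest address.
Reassemble most-significant byte first: 94 41 4B D7 → 0x94414BD7.
0x94414BD7 = 2487307223.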